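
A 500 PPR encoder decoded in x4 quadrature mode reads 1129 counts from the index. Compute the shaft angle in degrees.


angle = counts * 360 / (PPR*4) = 1129 * 360 / 2000 = 203.2200

203.2200 degrees


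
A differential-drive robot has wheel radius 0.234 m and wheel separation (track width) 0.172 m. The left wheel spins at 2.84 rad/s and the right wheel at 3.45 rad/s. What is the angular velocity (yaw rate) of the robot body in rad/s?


omega = r*(wR - wL)/L = 0.234*(3.45 - (2.84))/0.172 = 0.8299

0.8299 rad/s


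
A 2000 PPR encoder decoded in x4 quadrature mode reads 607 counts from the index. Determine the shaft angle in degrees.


angle = counts * 360 / (PPR*4) = 607 * 360 / 8000 = 27.3150

27.3150 degrees


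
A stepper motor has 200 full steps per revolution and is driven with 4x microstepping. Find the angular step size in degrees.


step = 360/(200*4) = 360/800 = 0.4500

0.4500 degrees


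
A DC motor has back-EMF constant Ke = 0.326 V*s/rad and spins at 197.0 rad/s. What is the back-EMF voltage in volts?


V_emf = Ke * omega = 0.326*197.0 = 64.2220

64.2220 V


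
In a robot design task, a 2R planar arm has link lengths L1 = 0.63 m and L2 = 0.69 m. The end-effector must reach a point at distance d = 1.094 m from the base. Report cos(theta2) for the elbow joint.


cos(th2) = (d^2 - L1^2 - L2^2)/(2*L1*L2) = (1.094^2 - 0.63^2 - 0.69^2)/(2*0.63*0.69) = 0.3725

0.3725


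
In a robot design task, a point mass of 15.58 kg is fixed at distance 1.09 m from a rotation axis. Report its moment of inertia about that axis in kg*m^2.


I = m*r^2 = 15.58*1.09^2 = 18.5106

18.5106 kg*m^2


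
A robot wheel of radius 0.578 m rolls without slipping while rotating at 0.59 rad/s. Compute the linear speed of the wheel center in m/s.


v = omega * r = 0.59 * 0.578 = 0.3410

0.3410 m/s


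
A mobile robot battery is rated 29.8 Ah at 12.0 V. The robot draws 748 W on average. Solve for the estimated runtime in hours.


E = 29.8*12.0 = 357.6000 Wh
t = E/P = 357.6000/748 = 0.4781

0.4781 hours


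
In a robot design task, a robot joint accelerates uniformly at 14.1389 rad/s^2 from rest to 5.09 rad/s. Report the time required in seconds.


t = delta_omega / alpha = 5.09 / 14.1389 = 0.3600

0.3600 s


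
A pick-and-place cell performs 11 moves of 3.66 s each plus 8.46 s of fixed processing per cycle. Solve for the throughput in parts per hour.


T_cycle = 11*3.66 + 8.46 = 48.7200 s
rate = 3600/T = 73.8916

73.8916 parts/hour


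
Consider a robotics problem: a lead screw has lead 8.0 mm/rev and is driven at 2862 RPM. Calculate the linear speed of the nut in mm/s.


v = lead * (RPM/60) = 8.0*2862/60 = 381.6000

381.6000 mm/s


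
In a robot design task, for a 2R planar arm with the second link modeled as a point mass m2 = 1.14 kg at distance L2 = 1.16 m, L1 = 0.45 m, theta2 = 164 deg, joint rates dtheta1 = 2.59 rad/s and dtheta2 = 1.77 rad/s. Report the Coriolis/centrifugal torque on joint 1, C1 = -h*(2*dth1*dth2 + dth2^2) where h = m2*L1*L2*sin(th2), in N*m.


h = m2*L1*L2*sin(th2) = 1.14*0.45*1.16*sin(164 deg) = 0.164026
C1 = -h*(2*2.59*1.77 + 1.77^2) = -0.164026*12.3015 = -2.0178

-2.0178 N*m


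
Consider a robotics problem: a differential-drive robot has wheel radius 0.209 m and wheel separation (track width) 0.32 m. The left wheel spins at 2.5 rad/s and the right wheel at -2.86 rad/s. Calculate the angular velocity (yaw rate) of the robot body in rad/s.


omega = r*(wR - wL)/L = 0.209*(-2.86 - (2.5))/0.32 = -3.5007

-3.5007 rad/s


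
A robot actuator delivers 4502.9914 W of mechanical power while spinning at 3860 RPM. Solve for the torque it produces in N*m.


omega = 3860 * 2*pi/60 = 404.218255 rad/s
tau = P / omega = 4502.9914 / 404.218255 = 11.1400

11.1400 N*m


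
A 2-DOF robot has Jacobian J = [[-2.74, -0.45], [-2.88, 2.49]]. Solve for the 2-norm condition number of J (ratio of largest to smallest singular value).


JJ^T eigenvalues: trace(JJ^T) = 22.2046, det(JJ^T) = det(J)^2 = 65.91166596
s_max^2 = (22.2046 + sqrt(229.39759732))/2 = 18.67523862
s_min^2 = (22.2046 - sqrt(229.39759732))/2 = 3.52936138
kappa = s_max/s_min = sqrt(18.67523862/3.52936138) = 2.3003

2.3003


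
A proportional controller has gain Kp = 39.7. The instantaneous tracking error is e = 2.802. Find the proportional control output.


u_P = Kp * e = 39.7 * 2.802 = 111.2394

111.2394


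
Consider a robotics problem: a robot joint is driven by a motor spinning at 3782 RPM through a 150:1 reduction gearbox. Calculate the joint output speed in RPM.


omega_joint = omega_motor / N = 3782 / 150 = 25.2133

25.2133 RPM


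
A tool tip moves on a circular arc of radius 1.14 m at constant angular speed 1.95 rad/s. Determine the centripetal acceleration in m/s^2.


a_c = omega^2 * r = 1.95^2 * 1.14 = 4.3348

4.3348 m/s^2


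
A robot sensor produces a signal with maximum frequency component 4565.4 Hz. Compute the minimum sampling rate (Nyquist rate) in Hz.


f_s,min = 2*f_max = 2*4565.4 = 9130.8000

9130.8000 Hz


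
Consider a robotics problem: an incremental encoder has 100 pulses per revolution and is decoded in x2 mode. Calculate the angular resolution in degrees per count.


resolution = 360 / (PPR * 2) = 360 / 200 = 1.8000

1.8000 degrees


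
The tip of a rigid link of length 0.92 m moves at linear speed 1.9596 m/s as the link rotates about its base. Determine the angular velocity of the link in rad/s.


omega = v / L = 1.9596 / 0.92 = 2.1300

2.1300 rad/s


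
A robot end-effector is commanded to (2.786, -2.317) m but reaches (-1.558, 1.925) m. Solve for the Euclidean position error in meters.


dx = -1.558 - (2.786) = -4.3440, dy = 1.925 - (-2.317) = 4.2420
err = sqrt(18.870336 + 17.994564) = 6.0716

6.0716 m


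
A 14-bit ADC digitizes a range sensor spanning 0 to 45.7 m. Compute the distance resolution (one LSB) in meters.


res = range / 2^n = 45.7/2^14 = 45.7/16384 = 0.0028

0.0028 m


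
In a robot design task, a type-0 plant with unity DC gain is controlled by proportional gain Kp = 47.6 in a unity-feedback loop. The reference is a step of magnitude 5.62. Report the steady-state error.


e_ss = R/(1 + Kp) = 5.62/(1 + 47.6) = 5.62/48.6000 = 0.1156

0.1156


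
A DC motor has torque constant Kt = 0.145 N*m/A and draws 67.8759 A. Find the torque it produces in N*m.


tau = Kt * I = 0.145*67.8759 = 9.8420

9.8420 N*m


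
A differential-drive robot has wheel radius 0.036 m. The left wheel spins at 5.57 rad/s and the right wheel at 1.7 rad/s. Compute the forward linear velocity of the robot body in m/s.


v = r*(wR + wL)/2 = 0.036*(1.7 + 5.57)/2 = 0.1309

0.1309 m/s


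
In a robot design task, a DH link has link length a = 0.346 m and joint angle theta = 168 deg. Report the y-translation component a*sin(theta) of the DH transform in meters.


a*sin(theta) = 0.346*sin(168 deg) = 0.0719

0.0719 m


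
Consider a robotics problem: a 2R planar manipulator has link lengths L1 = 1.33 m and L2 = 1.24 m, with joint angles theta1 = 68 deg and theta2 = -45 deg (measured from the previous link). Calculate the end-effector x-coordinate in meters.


x = L1*cos(th1) + L2*cos(th1+th2) = 1.33*cos(68 deg) + 1.24*cos(23 deg) = 1.6397

1.6397 m


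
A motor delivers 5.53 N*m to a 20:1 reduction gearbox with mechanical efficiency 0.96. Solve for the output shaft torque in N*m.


tau_out = tau_in * N * eta = 5.53 * 20 * 0.96 = 106.1760

106.1760 N*m


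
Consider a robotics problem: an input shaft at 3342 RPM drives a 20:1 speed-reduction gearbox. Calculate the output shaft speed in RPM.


omega_out = omega_in / N = 3342 / 20 = 167.1000

167.1000 RPM


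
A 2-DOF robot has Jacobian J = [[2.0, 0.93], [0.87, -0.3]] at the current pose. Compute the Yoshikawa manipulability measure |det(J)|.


det(J) = 2.0*-0.3 - (0.93)*(0.87) = -1.4091
|det(J)| = 1.4091

1.4091


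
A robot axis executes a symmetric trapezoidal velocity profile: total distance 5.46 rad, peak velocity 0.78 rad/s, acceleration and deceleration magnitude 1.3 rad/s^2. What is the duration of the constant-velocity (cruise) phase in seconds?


t_acc = v/a = 0.600000 s, d_acc = v^2/(2a) = 0.234000 rad each
d_cruise = 5.46 - 2*0.234000 = 4.992000 rad
t_cruise = d_cruise/v = 4.992000/0.78 = 6.4000

6.4000 s


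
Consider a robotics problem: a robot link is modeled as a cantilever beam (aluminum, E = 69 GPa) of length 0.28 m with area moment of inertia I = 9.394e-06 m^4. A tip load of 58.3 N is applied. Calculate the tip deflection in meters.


delta = F*L^3/(3*E*I) = 58.3*0.28^3/(3*6.900e+10*9.394e-06)
      = 1.2798016/1944558 = 6.5815e-07

6.5815e-07 m


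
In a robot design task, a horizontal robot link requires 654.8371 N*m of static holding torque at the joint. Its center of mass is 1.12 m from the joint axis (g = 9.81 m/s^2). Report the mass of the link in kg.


m = tau / (g*L) = 654.8371 / (9.81 * 1.12) = 59.6000

59.6000 kg


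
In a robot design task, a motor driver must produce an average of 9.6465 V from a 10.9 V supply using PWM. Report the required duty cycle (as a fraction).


D = V_avg/V_supply = 9.6465/10.9 = 0.8850

0.8850


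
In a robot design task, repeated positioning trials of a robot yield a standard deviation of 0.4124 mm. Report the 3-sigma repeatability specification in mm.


repeatability = 3*sigma = 3*0.4124 = 1.2372

1.2372 mm


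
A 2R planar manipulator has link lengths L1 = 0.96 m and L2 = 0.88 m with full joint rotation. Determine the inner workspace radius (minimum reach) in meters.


r_min = |L1 - L2| = |0.96 - 0.88| = 0.0800

0.0800 m


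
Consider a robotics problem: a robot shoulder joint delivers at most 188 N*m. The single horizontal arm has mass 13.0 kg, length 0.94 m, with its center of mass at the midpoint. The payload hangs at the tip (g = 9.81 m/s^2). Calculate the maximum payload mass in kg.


tau_arm = m_arm*g*(L/2) = 13.0*9.81*0.94/2 = 59.9391 N*m
tau_payload = tau_max - tau_arm = 188 - 59.9391 = 128.0609
m_payload = tau_payload / (g*L) = 128.0609 / (9.81*0.94) = 13.8874

13.8874 kg


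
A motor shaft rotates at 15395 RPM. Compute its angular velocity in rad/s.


omega = 15395 * 2*pi/60 = 1612.1606

1612.1606 rad/s


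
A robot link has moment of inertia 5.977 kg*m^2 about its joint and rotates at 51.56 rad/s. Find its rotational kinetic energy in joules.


KE = (1/2)*I*omega^2 = 0.5*5.977*51.56^2 = 7944.7288

7944.7288 J


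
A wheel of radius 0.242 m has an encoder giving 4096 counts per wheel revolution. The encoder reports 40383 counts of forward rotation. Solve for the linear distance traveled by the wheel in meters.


revs = 40383/4096 = 9.859131
d = revs * 2*pi*r = 9.859131 * 2*pi*0.242 = 14.9911

14.9911 m


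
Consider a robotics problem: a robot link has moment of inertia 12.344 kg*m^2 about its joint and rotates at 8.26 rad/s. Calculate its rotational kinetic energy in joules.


KE = (1/2)*I*omega^2 = 0.5*12.344*8.26^2 = 421.1007

421.1007 J


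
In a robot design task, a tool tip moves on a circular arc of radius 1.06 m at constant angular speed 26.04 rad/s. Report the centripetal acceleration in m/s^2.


a_c = omega^2 * r = 26.04^2 * 1.06 = 718.7665

718.7665 m/s^2


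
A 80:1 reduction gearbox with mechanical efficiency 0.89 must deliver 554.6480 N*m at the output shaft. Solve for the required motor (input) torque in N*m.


tau_in = tau_out / (N * eta) = 554.6480 / (80 * 0.89) = 7.7900

7.7900 N*m


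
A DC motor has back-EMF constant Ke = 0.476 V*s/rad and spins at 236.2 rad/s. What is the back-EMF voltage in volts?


V_emf = Ke * omega = 0.476*236.2 = 112.4312

112.4312 V


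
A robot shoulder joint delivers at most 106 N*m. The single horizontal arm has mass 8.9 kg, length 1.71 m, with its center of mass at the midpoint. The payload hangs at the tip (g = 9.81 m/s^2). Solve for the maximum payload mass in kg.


tau_arm = m_arm*g*(L/2) = 8.9*9.81*1.71/2 = 74.6492 N*m
tau_payload = tau_max - tau_arm = 106 - 74.6492 = 31.3508
m_payload = tau_payload / (g*L) = 31.3508 / (9.81*1.71) = 1.8689

1.8689 kg


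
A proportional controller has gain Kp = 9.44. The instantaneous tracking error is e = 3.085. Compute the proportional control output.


u_P = Kp * e = 9.44 * 3.085 = 29.1224

29.1224


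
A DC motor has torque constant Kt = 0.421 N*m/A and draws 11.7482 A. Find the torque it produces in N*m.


tau = Kt * I = 0.421*11.7482 = 4.9460

4.9460 N*m


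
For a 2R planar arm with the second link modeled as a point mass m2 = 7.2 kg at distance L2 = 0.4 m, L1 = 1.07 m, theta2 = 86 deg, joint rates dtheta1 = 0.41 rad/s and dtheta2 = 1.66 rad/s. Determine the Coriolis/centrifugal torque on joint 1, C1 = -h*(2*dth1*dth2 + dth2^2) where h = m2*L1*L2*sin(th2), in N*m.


h = m2*L1*L2*sin(th2) = 7.2*1.07*0.4*sin(86 deg) = 3.074093
C1 = -h*(2*0.41*1.66 + 1.66^2) = -3.074093*4.1168 = -12.6554

-12.6554 N*m


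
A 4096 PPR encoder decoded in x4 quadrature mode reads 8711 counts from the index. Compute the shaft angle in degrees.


angle = counts * 360 / (PPR*4) = 8711 * 360 / 16384 = 191.4038

191.4038 degrees


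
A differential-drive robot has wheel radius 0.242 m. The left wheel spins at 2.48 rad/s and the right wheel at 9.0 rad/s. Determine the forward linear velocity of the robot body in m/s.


v = r*(wR + wL)/2 = 0.242*(9.0 + 2.48)/2 = 1.3891

1.3891 m/s


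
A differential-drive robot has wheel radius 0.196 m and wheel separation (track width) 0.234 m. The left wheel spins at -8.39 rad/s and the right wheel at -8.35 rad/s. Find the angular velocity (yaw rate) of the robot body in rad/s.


omega = r*(wR - wL)/L = 0.196*(-8.35 - (-8.39))/0.234 = 0.0335

0.0335 rad/s


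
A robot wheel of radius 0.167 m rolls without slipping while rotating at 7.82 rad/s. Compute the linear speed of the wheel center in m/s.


v = omega * r = 7.82 * 0.167 = 1.3059

1.3059 m/s


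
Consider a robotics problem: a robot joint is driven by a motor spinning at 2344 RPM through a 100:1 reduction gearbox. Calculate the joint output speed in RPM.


omega_joint = omega_motor / N = 2344 / 100 = 23.4400

23.4400 RPM


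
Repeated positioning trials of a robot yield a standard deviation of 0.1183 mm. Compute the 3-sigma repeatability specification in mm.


repeatability = 3*sigma = 3*0.1183 = 0.3549

0.3549 mm


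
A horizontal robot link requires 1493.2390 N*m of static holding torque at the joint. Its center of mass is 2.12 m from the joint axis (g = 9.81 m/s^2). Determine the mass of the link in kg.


m = tau / (g*L) = 1493.2390 / (9.81 * 2.12) = 71.8000

71.8000 kg


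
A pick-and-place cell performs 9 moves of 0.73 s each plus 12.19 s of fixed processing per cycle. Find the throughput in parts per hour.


T_cycle = 9*0.73 + 12.19 = 18.7600 s
rate = 3600/T = 191.8977

191.8977 parts/hour


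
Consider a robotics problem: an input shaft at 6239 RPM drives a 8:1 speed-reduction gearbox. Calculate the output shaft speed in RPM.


omega_out = omega_in / N = 6239 / 8 = 779.8750

779.8750 RPM


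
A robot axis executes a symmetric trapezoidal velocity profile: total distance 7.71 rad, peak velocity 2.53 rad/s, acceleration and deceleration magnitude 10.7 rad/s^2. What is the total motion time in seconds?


t_acc = v/a = 2.53/10.7 = 0.236449 s
d_acc = v^2/(2a) = 0.299107 rad (each ramp)
d_cruise = 7.71 - 2*0.299107 = 7.111786 rad
t_cruise = 7.111786/2.53 = 2.810983 s
t_total = 2*0.236449 + 2.810983 = 3.2839

3.2839 s


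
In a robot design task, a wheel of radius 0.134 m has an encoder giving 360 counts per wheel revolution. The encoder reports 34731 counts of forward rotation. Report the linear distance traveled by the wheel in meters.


revs = 34731/360 = 96.475000
d = revs * 2*pi*r = 96.475000 * 2*pi*0.134 = 81.2268

81.2268 m


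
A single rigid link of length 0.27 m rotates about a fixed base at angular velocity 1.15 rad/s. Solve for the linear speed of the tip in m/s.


v = L*omega = 0.27 * 1.15 = 0.3105

0.3105 m/s


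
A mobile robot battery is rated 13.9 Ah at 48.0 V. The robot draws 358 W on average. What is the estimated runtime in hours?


E = 13.9*48.0 = 667.2000 Wh
t = E/P = 667.2000/358 = 1.8637

1.8637 hours


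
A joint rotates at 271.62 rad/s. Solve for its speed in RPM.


RPM = 271.62 * 60/(2*pi) = 2593.7799

2593.7799 RPM


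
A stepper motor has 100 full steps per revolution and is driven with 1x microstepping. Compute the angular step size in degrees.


step = 360/(100*1) = 360/100 = 3.6000

3.6000 degrees


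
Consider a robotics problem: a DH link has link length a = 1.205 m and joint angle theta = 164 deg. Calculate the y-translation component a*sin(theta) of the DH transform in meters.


a*sin(theta) = 1.205*sin(164 deg) = 0.3321

0.3321 m


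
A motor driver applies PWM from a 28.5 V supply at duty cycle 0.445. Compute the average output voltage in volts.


V_avg = V_supply * D = 28.5*0.445 = 12.6825

12.6825 V


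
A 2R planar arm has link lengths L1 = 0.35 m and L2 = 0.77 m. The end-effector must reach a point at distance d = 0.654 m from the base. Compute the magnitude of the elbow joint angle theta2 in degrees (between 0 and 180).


cos(th2) = (d^2 - L1^2 - L2^2)/(2*L1*L2) = (0.654^2 - 0.35^2 - 0.77^2)/(2*0.35*0.77) = -0.53373655
th2 = acos(-0.53373655) = 122.2583 deg

122.2583 degrees


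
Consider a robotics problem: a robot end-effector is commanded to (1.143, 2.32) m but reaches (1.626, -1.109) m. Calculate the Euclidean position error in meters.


dx = 1.626 - (1.143) = 0.4830, dy = -1.109 - (2.32) = -3.4290
err = sqrt(0.233289 + 11.758041) = 3.4628

3.4628 m


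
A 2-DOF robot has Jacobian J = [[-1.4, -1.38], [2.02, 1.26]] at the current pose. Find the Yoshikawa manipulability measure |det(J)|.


det(J) = -1.4*1.26 - (-1.38)*(2.02) = 1.0236
|det(J)| = 1.0236

1.0236


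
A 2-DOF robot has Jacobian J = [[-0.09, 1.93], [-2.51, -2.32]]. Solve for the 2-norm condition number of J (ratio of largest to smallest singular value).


JJ^T eigenvalues: trace(JJ^T) = 15.4155, det(JJ^T) = det(J)^2 = 25.53381961
s_max^2 = (15.4155 + sqrt(135.50236181))/2 = 13.52802409
s_min^2 = (15.4155 - sqrt(135.50236181))/2 = 1.88747591
kappa = s_max/s_min = sqrt(13.52802409/1.88747591) = 2.6772

2.6772


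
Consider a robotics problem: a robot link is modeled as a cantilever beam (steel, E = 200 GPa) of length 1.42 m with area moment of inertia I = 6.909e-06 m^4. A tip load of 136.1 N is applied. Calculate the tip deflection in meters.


delta = F*L^3/(3*E*I) = 136.1*1.42^3/(3*2.000e+11*6.909e-06)
      = 389.6934968/4145400 = 9.4006e-05

9.4006e-05 m


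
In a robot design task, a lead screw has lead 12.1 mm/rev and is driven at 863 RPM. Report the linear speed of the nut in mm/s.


v = lead * (RPM/60) = 12.1*863/60 = 174.0383

174.0383 mm/s


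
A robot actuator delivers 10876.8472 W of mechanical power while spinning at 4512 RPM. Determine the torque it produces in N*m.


omega = 4512 * 2*pi/60 = 472.495535 rad/s
tau = P / omega = 10876.8472 / 472.495535 = 23.0200

23.0200 N*m


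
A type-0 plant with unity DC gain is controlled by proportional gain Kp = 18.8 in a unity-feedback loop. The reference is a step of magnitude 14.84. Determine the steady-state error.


e_ss = R/(1 + Kp) = 14.84/(1 + 18.8) = 14.84/19.8000 = 0.7495

0.7495


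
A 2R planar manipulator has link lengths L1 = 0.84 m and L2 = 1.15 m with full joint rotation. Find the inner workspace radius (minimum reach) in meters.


r_min = |L1 - L2| = |0.84 - 1.15| = 0.3100

0.3100 m


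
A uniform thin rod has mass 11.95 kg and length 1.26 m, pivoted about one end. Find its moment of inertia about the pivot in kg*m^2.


I = (1/3)*m*L^2 = (1/3)*11.95*1.26^2 = 6.3239

6.3239 kg*m^2


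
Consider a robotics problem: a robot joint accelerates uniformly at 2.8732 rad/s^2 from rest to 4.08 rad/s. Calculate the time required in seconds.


t = delta_omega / alpha = 4.08 / 2.8732 = 1.4200

1.4200 s


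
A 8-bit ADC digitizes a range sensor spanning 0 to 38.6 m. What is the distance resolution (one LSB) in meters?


res = range / 2^n = 38.6/2^8 = 38.6/256 = 0.1508

0.1508 m


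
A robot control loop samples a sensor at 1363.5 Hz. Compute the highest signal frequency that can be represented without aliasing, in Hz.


f_max = f_s/2 = 1363.5/2 = 681.7500

681.7500 Hz


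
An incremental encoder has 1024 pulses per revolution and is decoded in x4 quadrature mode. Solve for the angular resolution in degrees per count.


resolution = 360 / (PPR * 4) = 360 / 4096 = 0.0879

0.0879 degrees


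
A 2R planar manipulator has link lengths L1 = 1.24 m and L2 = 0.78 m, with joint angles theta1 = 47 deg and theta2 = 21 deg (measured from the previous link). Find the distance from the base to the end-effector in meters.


x = L1*cos(th1) + L2*cos(th1+th2) = 1.137871
y = L1*sin(th1) + L2*sin(th1+th2) = 1.630082
d = sqrt(x^2 + y^2) = sqrt(1.294750 + 2.657167) = 1.9879

1.9879 m


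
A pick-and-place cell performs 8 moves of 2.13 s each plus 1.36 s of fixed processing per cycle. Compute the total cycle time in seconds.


T = 8*2.13 + 1.36 = 18.4000

18.4000 s


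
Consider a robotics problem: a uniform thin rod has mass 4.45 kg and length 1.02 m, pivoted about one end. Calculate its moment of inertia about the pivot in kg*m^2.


I = (1/3)*m*L^2 = (1/3)*4.45*1.02^2 = 1.5433

1.5433 kg*m^2


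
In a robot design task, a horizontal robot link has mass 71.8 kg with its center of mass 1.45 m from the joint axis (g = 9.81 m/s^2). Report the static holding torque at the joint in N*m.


tau = m*g*L = 71.8 * 9.81 * 1.45 = 1021.3191

1021.3191 N*m


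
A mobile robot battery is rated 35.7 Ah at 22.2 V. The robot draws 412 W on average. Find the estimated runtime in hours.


E = 35.7*22.2 = 792.5400 Wh
t = E/P = 792.5400/412 = 1.9236

1.9236 hours


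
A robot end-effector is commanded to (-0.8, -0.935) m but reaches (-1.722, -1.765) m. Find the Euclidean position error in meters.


dx = -1.722 - (-0.8) = -0.9220, dy = -1.765 - (-0.935) = -0.8300
err = sqrt(0.850084 + 0.688900) = 1.2406

1.2406 m


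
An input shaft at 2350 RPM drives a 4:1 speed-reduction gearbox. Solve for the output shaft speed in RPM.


omega_out = omega_in / N = 2350 / 4 = 587.5000

587.5000 RPM


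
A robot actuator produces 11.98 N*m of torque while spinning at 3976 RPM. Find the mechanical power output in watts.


omega = 3976 * 2*pi/60 = 416.365746 rad/s
P = tau * omega = 11.98 * 416.365746 = 4988.0616

4988.0616 W


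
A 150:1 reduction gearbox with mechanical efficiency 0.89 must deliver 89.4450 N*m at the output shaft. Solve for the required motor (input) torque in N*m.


tau_in = tau_out / (N * eta) = 89.4450 / (150 * 0.89) = 0.6700

0.6700 N*m


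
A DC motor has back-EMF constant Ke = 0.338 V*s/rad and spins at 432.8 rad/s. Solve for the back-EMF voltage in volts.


V_emf = Ke * omega = 0.338*432.8 = 146.2864

146.2864 V


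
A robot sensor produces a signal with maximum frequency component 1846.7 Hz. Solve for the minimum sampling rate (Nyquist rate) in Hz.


f_s,min = 2*f_max = 2*1846.7 = 3693.4000

3693.4000 Hz


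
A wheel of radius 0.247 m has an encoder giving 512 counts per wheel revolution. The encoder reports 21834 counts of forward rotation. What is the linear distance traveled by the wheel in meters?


revs = 21834/512 = 42.644531
d = revs * 2*pi*r = 42.644531 * 2*pi*0.247 = 66.1820

66.1820 m


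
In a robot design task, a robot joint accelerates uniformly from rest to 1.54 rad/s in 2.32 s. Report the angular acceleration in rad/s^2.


alpha = delta_omega / t = 1.54 / 2.32 = 0.6638

0.6638 rad/s^2


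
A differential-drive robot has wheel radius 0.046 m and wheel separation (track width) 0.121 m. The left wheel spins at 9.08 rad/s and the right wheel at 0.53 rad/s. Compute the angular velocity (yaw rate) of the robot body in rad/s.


omega = r*(wR - wL)/L = 0.046*(0.53 - (9.08))/0.121 = -3.2504

-3.2504 rad/s


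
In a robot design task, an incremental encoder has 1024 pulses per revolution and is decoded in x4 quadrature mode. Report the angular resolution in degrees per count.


resolution = 360 / (PPR * 4) = 360 / 4096 = 0.0879

0.0879 degrees


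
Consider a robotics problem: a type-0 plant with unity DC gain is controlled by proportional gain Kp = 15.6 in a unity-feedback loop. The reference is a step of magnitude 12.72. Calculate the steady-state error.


e_ss = R/(1 + Kp) = 12.72/(1 + 15.6) = 12.72/16.6000 = 0.7663

0.7663


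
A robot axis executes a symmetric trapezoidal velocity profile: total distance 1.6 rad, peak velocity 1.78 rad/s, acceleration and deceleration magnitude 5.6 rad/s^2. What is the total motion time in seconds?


t_acc = v/a = 1.78/5.6 = 0.317857 s
d_acc = v^2/(2a) = 0.282893 rad (each ramp)
d_cruise = 1.6 - 2*0.282893 = 1.034214 rad
t_cruise = 1.034214/1.78 = 0.581019 s
t_total = 2*0.317857 + 0.581019 = 1.2167

1.2167 s


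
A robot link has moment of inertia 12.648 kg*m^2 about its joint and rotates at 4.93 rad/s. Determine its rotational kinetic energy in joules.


KE = (1/2)*I*omega^2 = 0.5*12.648*4.93^2 = 153.7042

153.7042 J


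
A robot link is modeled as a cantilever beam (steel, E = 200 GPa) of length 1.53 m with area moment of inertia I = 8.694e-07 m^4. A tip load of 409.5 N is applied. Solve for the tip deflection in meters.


delta = F*L^3/(3*E*I) = 409.5*1.53^3/(3*2.000e+11*8.694e-07)
      = 1466.6557815/521640 = 0.0028

0.0028 m


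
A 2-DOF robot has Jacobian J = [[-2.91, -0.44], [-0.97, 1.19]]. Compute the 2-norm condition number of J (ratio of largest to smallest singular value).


JJ^T eigenvalues: trace(JJ^T) = 11.0187, det(JJ^T) = det(J)^2 = 15.12976609
s_max^2 = (11.0187 + sqrt(60.89268533))/2 = 9.41103827
s_min^2 = (11.0187 - sqrt(60.89268533))/2 = 1.60766173
kappa = s_max/s_min = sqrt(9.41103827/1.60766173) = 2.4195

2.4195


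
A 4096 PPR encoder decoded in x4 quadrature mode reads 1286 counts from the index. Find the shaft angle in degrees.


angle = counts * 360 / (PPR*4) = 1286 * 360 / 16384 = 28.2568

28.2568 degrees


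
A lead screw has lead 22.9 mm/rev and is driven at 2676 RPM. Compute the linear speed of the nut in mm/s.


v = lead * (RPM/60) = 22.9*2676/60 = 1021.3400

1021.3400 mm/s


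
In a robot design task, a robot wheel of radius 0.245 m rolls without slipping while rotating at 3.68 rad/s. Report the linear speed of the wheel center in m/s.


v = omega * r = 3.68 * 0.245 = 0.9016

0.9016 m/s


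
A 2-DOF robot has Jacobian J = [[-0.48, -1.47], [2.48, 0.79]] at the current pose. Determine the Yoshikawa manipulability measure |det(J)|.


det(J) = -0.48*0.79 - (-1.47)*(2.48) = 3.2664
|det(J)| = 3.2664

3.2664


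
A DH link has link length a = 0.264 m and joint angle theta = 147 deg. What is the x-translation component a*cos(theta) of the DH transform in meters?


a*cos(theta) = 0.264*cos(147 deg) = -0.2214

-0.2214 m


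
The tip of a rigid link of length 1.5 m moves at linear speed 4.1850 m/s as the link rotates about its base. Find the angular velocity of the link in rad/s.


omega = v / L = 4.1850 / 1.5 = 2.7900

2.7900 rad/s


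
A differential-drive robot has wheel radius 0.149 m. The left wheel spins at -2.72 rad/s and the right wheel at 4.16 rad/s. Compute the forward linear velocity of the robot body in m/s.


v = r*(wR + wL)/2 = 0.149*(4.16 + -2.72)/2 = 0.1073

0.1073 m/s


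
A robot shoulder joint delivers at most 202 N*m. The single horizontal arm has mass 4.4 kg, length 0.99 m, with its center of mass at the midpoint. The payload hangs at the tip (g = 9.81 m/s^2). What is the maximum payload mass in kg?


tau_arm = m_arm*g*(L/2) = 4.4*9.81*0.99/2 = 21.3662 N*m
tau_payload = tau_max - tau_arm = 202 - 21.3662 = 180.6338
m_payload = tau_payload / (g*L) = 180.6338 / (9.81*0.99) = 18.5992

18.5992 kg


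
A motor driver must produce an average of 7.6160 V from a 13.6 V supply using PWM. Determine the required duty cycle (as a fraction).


D = V_avg/V_supply = 7.6160/13.6 = 0.5600

0.5600


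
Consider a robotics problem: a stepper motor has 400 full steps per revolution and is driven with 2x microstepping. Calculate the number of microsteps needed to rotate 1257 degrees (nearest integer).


step_size = 360/(400*2) = 360/800 = 0.450000 deg
n = 1257/(360/800) = 1257*800/360 = 2793.3333 -> 2793

2793 steps


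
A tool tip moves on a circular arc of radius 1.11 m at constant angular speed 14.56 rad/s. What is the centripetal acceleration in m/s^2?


a_c = omega^2 * r = 14.56^2 * 1.11 = 235.3129

235.3129 m/s^2


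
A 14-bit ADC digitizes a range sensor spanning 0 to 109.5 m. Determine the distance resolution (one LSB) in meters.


res = range / 2^n = 109.5/2^14 = 109.5/16384 = 0.0067

0.0067 m


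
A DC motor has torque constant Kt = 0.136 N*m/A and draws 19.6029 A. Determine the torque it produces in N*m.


tau = Kt * I = 0.136*19.6029 = 2.6660

2.6660 N*m


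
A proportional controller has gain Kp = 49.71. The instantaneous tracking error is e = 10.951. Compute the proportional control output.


u_P = Kp * e = 49.71 * 10.951 = 544.3742

544.3742


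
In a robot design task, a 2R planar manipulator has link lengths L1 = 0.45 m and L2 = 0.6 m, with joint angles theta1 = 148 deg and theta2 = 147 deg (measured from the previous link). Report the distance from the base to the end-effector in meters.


x = L1*cos(th1) + L2*cos(th1+th2) = -0.128051
y = L1*sin(th1) + L2*sin(th1+th2) = -0.305321
d = sqrt(x^2 + y^2) = sqrt(0.016397 + 0.093221) = 0.3311

0.3311 m


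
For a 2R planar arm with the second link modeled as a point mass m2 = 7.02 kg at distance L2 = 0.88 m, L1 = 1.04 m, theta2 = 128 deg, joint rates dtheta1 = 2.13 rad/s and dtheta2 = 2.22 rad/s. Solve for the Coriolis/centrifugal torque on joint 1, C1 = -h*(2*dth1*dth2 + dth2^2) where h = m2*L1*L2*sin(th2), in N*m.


h = m2*L1*L2*sin(th2) = 7.02*1.04*0.88*sin(128 deg) = 5.062736
C1 = -h*(2*2.13*2.22 + 2.22^2) = -5.062736*14.3856 = -72.8305

-72.8305 N*m


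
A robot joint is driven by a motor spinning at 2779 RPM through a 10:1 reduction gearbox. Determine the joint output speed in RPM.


omega_joint = omega_motor / N = 2779 / 10 = 277.9000

277.9000 RPM


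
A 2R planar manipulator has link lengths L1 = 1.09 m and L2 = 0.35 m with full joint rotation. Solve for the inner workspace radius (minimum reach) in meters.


r_min = |L1 - L2| = |1.09 - 0.35| = 0.7400

0.7400 m


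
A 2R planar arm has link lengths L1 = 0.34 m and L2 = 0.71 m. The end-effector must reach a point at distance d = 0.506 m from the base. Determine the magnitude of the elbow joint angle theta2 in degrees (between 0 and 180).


cos(th2) = (d^2 - L1^2 - L2^2)/(2*L1*L2) = (0.506^2 - 0.34^2 - 0.71^2)/(2*0.34*0.71) = -0.75323944
th2 = acos(-0.75323944) = 138.8718 deg

138.8718 degrees


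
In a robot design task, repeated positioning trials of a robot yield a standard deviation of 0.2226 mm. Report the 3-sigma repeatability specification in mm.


repeatability = 3*sigma = 3*0.2226 = 0.6678

0.6678 mm


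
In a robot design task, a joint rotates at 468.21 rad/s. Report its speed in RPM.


RPM = 468.21 * 60/(2*pi) = 4471.0762

4471.0762 RPM


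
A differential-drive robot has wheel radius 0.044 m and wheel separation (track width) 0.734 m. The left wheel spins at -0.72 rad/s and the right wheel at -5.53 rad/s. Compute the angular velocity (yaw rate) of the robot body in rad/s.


omega = r*(wR - wL)/L = 0.044*(-5.53 - (-0.72))/0.734 = -0.2883

-0.2883 rad/s


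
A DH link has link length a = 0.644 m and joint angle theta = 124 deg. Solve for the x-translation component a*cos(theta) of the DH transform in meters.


a*cos(theta) = 0.644*cos(124 deg) = -0.3601

-0.3601 m


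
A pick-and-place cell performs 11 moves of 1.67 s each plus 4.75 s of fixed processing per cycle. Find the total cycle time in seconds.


T = 11*1.67 + 4.75 = 23.1200

23.1200 s


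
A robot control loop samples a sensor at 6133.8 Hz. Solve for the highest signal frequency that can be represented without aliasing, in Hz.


f_max = f_s/2 = 6133.8/2 = 3066.9000

3066.9000 Hz


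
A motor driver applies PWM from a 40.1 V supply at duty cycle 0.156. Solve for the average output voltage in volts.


V_avg = V_supply * D = 40.1*0.156 = 6.2556

6.2556 V


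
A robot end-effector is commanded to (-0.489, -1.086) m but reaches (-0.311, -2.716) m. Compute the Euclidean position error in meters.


dx = -0.311 - (-0.489) = 0.1780, dy = -2.716 - (-1.086) = -1.6300
err = sqrt(0.031684 + 2.656900) = 1.6397

1.6397 m


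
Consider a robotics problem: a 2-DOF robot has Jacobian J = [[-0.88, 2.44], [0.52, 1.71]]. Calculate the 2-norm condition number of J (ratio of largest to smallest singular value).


JJ^T eigenvalues: trace(JJ^T) = 9.9225, det(JJ^T) = det(J)^2 = 7.69285696
s_max^2 = (9.9225 + sqrt(67.68457841))/2 = 9.07478189
s_min^2 = (9.9225 - sqrt(67.68457841))/2 = 0.84771811
kappa = s_max/s_min = sqrt(9.07478189/0.84771811) = 3.2718

3.2718


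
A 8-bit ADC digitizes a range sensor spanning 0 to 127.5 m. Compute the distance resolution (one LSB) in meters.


res = range / 2^n = 127.5/2^8 = 127.5/256 = 0.4980

0.4980 m


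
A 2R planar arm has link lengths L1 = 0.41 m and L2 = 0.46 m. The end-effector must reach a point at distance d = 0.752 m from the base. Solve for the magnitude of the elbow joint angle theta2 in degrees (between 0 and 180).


cos(th2) = (d^2 - L1^2 - L2^2)/(2*L1*L2) = (0.752^2 - 0.41^2 - 0.46^2)/(2*0.41*0.46) = 0.49258749
th2 = acos(0.49258749) = 60.4892 deg

60.4892 degrees


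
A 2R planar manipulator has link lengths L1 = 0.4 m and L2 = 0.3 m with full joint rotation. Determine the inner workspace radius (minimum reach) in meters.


r_min = |L1 - L2| = |0.4 - 0.3| = 0.1000

0.1000 m


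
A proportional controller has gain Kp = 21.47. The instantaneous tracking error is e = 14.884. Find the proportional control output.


u_P = Kp * e = 21.47 * 14.884 = 319.5595

319.5595


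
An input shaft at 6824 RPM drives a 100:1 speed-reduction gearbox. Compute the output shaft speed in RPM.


omega_out = omega_in / N = 6824 / 100 = 68.2400

68.2400 RPM


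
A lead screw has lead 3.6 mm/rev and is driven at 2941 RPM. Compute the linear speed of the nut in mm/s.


v = lead * (RPM/60) = 3.6*2941/60 = 176.4600

176.4600 mm/s


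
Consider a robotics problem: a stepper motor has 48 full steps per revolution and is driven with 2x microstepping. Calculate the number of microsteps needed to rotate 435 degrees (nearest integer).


step_size = 360/(48*2) = 360/96 = 3.750000 deg
n = 435/(360/96) = 435*96/360 = 116

116 steps


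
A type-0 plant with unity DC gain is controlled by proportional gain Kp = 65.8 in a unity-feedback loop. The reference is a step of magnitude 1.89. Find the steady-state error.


e_ss = R/(1 + Kp) = 1.89/(1 + 65.8) = 1.89/66.8000 = 0.0283

0.0283


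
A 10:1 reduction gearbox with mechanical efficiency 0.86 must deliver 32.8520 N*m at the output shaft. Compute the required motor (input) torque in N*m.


tau_in = tau_out / (N * eta) = 32.8520 / (10 * 0.86) = 3.8200

3.8200 N*m


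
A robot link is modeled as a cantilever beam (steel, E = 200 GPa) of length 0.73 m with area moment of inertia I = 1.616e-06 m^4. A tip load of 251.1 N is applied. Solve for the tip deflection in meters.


delta = F*L^3/(3*E*I) = 251.1*0.73^3/(3*2.000e+11*1.616e-06)
      = 97.6821687/969600 = 1.0074e-04

1.0074e-04 m


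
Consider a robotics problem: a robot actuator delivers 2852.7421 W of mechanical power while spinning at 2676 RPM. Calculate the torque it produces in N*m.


omega = 2676 * 2*pi/60 = 280.230065 rad/s
tau = P / omega = 2852.7421 / 280.230065 = 10.1800

10.1800 N*m


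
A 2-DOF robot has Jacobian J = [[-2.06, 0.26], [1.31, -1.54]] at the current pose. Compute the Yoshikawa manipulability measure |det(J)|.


det(J) = -2.06*-1.54 - (0.26)*(1.31) = 2.8318
|det(J)| = 2.8318

2.8318


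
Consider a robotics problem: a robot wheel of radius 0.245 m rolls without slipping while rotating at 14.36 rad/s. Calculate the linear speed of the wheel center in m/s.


v = omega * r = 14.36 * 0.245 = 3.5182

3.5182 m/s


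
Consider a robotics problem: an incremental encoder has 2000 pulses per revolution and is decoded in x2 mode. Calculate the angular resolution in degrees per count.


resolution = 360 / (PPR * 2) = 360 / 4000 = 0.0900

0.0900 degrees


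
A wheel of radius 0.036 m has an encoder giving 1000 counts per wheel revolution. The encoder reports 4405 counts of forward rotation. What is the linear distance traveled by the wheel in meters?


revs = 4405/1000 = 4.405000
d = revs * 2*pi*r = 4.405000 * 2*pi*0.036 = 0.9964

0.9964 m


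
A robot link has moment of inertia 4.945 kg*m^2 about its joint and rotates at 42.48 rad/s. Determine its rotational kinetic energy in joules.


KE = (1/2)*I*omega^2 = 0.5*4.945*42.48^2 = 4461.7509

4461.7509 J


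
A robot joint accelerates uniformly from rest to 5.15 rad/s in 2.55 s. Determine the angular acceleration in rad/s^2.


alpha = delta_omega / t = 5.15 / 2.55 = 2.0196

2.0196 rad/s^2


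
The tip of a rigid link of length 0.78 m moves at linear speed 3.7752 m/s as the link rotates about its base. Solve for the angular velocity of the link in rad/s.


omega = v / L = 3.7752 / 0.78 = 4.8400

4.8400 rad/s


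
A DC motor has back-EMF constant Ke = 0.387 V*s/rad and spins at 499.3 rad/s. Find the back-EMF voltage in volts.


V_emf = Ke * omega = 0.387*499.3 = 193.2291

193.2291 V


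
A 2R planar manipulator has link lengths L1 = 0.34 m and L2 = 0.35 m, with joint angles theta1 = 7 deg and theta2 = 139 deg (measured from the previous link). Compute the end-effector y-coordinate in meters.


y = L1*sin(th1) + L2*sin(th1+th2) = 0.34*sin(7 deg) + 0.35*sin(146 deg) = 0.2372

0.2372 m


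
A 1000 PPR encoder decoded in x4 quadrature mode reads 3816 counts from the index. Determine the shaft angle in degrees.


angle = counts * 360 / (PPR*4) = 3816 * 360 / 4000 = 343.4400

343.4400 degrees


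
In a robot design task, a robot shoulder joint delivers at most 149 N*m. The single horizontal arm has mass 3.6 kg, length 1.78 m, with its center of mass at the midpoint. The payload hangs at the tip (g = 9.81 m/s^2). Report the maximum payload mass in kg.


tau_arm = m_arm*g*(L/2) = 3.6*9.81*1.78/2 = 31.4312 N*m
tau_payload = tau_max - tau_arm = 149 - 31.4312 = 117.5688
m_payload = tau_payload / (g*L) = 117.5688 / (9.81*1.78) = 6.7329

6.7329 kg


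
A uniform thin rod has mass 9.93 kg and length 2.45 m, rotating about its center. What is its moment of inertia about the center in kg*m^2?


I = (1/12)*m*L^2 = (1/12)*9.93*2.45^2 = 4.9671

4.9671 kg*m^2


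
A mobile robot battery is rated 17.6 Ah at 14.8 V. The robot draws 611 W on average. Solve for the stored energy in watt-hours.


E = capacity * V = 17.6*14.8 = 260.4800

260.4800 Wh


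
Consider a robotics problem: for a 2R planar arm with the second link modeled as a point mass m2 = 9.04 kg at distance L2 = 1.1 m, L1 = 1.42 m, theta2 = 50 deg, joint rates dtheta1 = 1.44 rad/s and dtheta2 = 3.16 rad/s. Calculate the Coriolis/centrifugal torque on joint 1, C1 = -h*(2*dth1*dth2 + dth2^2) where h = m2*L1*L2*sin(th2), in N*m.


h = m2*L1*L2*sin(th2) = 9.04*1.42*1.1*sin(50 deg) = 10.816915
C1 = -h*(2*1.44*3.16 + 3.16^2) = -10.816915*19.0864 = -206.4560

-206.4560 N*m


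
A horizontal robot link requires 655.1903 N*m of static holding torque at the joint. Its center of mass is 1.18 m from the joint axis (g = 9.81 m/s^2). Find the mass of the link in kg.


m = tau / (g*L) = 655.1903 / (9.81 * 1.18) = 56.6000

56.6000 kg
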